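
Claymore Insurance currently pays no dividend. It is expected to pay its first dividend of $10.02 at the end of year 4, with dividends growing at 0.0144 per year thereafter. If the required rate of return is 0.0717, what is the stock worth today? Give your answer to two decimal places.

Deferred-dividend DDM. At t=3 the remaining stream is a growing perpetuity with first payment D_4 = 10.02.
V_3 = D_4/(r−g) = 10.02/(0.0717−0.0144) = 174.8691
P₀ = V_3/(1+r)^3 = 174.8691/(1+0.0717)^3 = 142.0671

$142.07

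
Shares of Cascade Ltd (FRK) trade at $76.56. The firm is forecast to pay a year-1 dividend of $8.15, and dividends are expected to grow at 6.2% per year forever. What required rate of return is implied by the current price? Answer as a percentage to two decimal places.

16.85%

Rearranging the constant-growth DDM: r = D₁/P₀ + g.
r = 8.1500 / 76.56 + 0.062 = 0.10645 + 0.062 = 0.16845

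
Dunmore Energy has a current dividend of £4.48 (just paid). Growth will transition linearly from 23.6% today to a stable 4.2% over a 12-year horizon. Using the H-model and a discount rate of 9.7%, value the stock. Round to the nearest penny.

£179.69

H-model: P₀ = D₀[(1+g_L) + H(g_S−g_L)]/(r−g_L), with H = 12/2 = 6.
P₀ = 4.48 × [(1+0.042) + 6×(0.236−0.042)] / (0.097−0.042)
   = 4.48 × 2.2060 / 0.055 = 179.6887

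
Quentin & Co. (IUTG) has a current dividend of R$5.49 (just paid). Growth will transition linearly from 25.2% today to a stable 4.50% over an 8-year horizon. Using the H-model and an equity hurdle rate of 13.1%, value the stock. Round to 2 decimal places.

H-model: P₀ = D₀[(1+g_L) + H(g_S−g_L)]/(r−g_L), with H = 8/2 = 4.
P₀ = 5.49 × [(1+0.045) + 4×(0.252−0.045)] / (0.131−0.045)
   = 5.49 × 1.8730 / 0.086 = 119.5671

R$119.57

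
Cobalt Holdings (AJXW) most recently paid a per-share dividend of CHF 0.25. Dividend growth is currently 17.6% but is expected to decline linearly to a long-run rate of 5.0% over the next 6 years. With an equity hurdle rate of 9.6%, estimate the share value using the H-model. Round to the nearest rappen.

CHF 7.76

H-model: P₀ = D₀[(1+g_L) + H(g_S−g_L)]/(r−g_L), with H = 6/2 = 3.
P₀ = 0.25 × [(1+0.05) + 3×(0.176−0.05)] / (0.096−0.05)
   = 0.25 × 1.4280 / 0.046 = 7.7609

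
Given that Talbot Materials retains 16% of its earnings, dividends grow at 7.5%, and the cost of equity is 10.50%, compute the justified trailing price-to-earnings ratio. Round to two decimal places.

Payout ratio b = 1 − 0.16 = 0.84.
Justified trailing P/E = b(1+g)/(r−g) = 0.84×(1+0.075)/(0.105−0.075) = 30.1000

30.10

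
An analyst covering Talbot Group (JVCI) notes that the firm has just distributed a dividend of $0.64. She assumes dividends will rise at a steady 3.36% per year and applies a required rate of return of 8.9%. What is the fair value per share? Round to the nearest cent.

$11.94

Gordon growth model: P₀ = D₁/(r − g). D₁ = 0.64 × (1 + 0.0336) = 0.6615.
P₀ = 0.6615 / (0.089 − 0.0336) = 0.6615 / 0.0554 = 11.9405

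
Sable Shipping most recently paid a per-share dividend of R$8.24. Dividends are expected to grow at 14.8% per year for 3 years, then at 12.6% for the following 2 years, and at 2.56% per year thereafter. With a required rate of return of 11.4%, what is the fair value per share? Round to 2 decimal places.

Three-stage DDM. Project D₁…D_5; terminal Gordon value at t=5 with g = 0.0256; discount at r = 0.114.
D_1 = 9.4595
D_2 = 10.8595
D_3 = 12.4667
D_4 = 14.0375
D_5 = 15.8063
TV_5 = 16.2109/(0.114−0.0256) = 183.3815
P₀ = Σ Dₜ/(1+r)ᵗ + TV_5/(1+r)^5 = 151.4759

R$151.48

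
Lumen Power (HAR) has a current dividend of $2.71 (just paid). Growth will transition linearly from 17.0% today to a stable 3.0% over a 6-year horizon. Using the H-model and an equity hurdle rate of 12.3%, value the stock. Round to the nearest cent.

$42.25

H-model: P₀ = D₀[(1+g_L) + H(g_S−g_L)]/(r−g_L), with H = 6/2 = 3.
P₀ = 2.71 × [(1+0.03) + 3×(0.17−0.03)] / (0.123−0.03)
   = 2.71 × 1.4500 / 0.093 = 42.2527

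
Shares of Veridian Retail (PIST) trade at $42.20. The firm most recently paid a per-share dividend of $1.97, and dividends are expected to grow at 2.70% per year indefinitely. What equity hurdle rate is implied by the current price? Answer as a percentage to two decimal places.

7.49%

Rearranging the constant-growth DDM: r = D₁/P₀ + g.
D₁ = 1.97 × (1 + 0.027) = 2.0232.
r = 2.0232 / 42.20 + 0.027 = 0.04794 + 0.027 = 0.07494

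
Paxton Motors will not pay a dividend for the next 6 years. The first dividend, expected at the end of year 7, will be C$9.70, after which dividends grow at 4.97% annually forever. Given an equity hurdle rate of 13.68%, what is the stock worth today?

C$51.60

Deferred-dividend DDM. At t=6 the remaining stream is a growing perpetuity with first payment D_7 = 9.70.
V_6 = D_7/(r−g) = 9.70/(0.1368−0.0497) = 111.3662
P₀ = V_6/(1+r)^6 = 111.3662/(1+0.1368)^6 = 51.5999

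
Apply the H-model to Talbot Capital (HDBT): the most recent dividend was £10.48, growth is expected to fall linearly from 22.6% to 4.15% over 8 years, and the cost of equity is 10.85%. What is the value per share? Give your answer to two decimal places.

£278.35

H-model: P₀ = D₀[(1+g_L) + H(g_S−g_L)]/(r−g_L), with H = 8/2 = 4.
P₀ = 10.48 × [(1+0.0415) + 4×(0.226−0.0415)] / (0.1085−0.0415)
   = 10.48 × 1.7795 / 0.067 = 278.3457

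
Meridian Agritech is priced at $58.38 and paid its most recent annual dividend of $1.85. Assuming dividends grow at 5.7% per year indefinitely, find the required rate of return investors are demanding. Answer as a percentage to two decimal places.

9.05%

Rearranging the constant-growth DDM: r = D₁/P₀ + g.
D₁ = 1.85 × (1 + 0.057) = 1.9554.
r = 1.9554 / 58.38 + 0.057 = 0.03350 + 0.057 = 0.09050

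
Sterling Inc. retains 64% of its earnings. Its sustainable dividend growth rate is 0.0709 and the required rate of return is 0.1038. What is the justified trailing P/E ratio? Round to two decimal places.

11.72

Payout ratio b = 1 − 0.64 = 0.36.
Justified trailing P/E = b(1+g)/(r−g) = 0.36×(1+0.0709)/(0.1038−0.0709) = 11.7181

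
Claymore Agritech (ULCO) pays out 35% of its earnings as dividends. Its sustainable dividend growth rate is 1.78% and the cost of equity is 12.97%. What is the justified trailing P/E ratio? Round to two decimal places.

Justified trailing P/E = b(1+g)/(r−g) = 0.35×(1+0.0178)/(0.1297−0.0178) = 3.1835

3.18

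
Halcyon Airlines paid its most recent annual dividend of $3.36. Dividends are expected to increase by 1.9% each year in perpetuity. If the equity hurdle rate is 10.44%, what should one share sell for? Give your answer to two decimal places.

$40.09

Gordon growth model: P₀ = D₁/(r − g). D₁ = 3.36 × (1 + 0.019) = 3.4238.
P₀ = 3.4238 / (0.1044 − 0.019) = 3.4238 / 0.0854 = 40.0918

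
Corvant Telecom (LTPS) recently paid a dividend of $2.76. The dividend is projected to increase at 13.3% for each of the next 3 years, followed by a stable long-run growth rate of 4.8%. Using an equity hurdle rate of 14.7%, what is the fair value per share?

Two-stage DDM. Project D₁…D_3 at 0.133, terminal growth 0.048, discount at r = 0.147.
D_1 = 3.1271
D_2 = 3.5430
D_3 = 4.0142
Terminal value at t=3: TV = D_4/(r−g) = 4.2069/(0.147−0.048) = 42.4937
P₀ = 3.1271/(1+0.147)^1 + 3.5430/(1+0.147)^2 + 4.0142/(1+0.147)^3 + 42.4937/(1+0.147)^3 = 36.2396

$36.24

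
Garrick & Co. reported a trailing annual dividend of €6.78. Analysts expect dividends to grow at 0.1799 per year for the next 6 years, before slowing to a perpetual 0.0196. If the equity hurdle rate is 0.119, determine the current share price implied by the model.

€144.75

Two-stage DDM. Project D₁…D_6 at 0.1799, terminal growth 0.0196, discount at r = 0.119.
D_1 = 7.9997
D_2 = 9.4389
D_3 = 11.1369
D_4 = 13.1405
D_5 = 15.5044
D_6 = 18.2937
Terminal value at t=6: TV = D_7/(r−g) = 18.6522/(0.119−0.0196) = 187.6482
P₀ = 7.9997/(1+0.119)^1 + 9.4389/(1+0.119)^2 + 11.1369/(1+0.119)^3 + 13.1405/(1+0.119)^4 + 15.5044/(1+0.119)^5 + 18.2937/(1+0.119)^6 + 187.6482/(1+0.119)^6 = 144.7505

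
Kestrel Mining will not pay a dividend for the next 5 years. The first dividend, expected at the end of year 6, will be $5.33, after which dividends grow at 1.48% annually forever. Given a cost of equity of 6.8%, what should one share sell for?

$72.10

Deferred-dividend DDM. At t=5 the remaining stream is a growing perpetuity with first payment D_6 = 5.33.
V_5 = D_6/(r−g) = 5.33/(0.068−0.0148) = 100.1880
P₀ = V_5/(1+r)^5 = 100.1880/(1+0.068)^5 = 72.1040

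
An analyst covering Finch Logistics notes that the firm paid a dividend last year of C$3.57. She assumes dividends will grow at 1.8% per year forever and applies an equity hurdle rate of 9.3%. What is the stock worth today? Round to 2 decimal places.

Gordon growth model: P₀ = D₁/(r − g). D₁ = 3.57 × (1 + 0.018) = 3.6343.
P₀ = 3.6343 / (0.093 − 0.018) = 3.6343 / 0.075 = 48.4568

C$48.46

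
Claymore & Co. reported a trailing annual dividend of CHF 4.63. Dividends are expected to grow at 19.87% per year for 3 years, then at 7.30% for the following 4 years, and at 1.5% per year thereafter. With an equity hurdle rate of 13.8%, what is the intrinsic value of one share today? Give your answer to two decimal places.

CHF 69.44

Three-stage DDM. Project D₁…D_7; terminal Gordon value at t=7 with g = 0.015; discount at r = 0.138.
D_1 = 5.5500
D_2 = 6.6528
D_3 = 7.9747
D_4 = 8.5568
D_5 = 9.1815
D_6 = 9.8517
D_7 = 10.5709
TV_7 = 10.7294/(0.138−0.015) = 87.2313
P₀ = Σ Dₜ/(1+r)ᵗ + TV_7/(1+r)^7 = 69.4424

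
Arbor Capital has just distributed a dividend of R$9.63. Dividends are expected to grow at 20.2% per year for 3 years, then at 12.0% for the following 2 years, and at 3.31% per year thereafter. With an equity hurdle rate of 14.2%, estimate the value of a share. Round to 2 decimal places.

Three-stage DDM. Project D₁…D_5; terminal Gordon value at t=5 with g = 0.0331; discount at r = 0.142.
D_1 = 11.5753
D_2 = 13.9135
D_3 = 16.7240
D_4 = 18.7309
D_5 = 20.9786
TV_5 = 21.6730/(0.142−0.0331) = 199.0170
P₀ = Σ Dₜ/(1+r)ᵗ + TV_5/(1+r)^5 = 156.3079

R$156.31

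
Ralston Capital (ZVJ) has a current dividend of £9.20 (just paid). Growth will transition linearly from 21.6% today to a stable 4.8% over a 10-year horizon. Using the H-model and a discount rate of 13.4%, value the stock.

£201.97

H-model: P₀ = D₀[(1+g_L) + H(g_S−g_L)]/(r−g_L), with H = 10/2 = 5.
P₀ = 9.20 × [(1+0.048) + 5×(0.216−0.048)] / (0.134−0.048)
   = 9.20 × 1.8880 / 0.086 = 201.9721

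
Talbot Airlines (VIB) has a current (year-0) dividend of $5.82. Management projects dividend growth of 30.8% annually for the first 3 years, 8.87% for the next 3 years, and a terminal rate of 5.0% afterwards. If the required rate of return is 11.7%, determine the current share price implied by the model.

Three-stage DDM. Project D₁…D_6; terminal Gordon value at t=6 with g = 0.05; discount at r = 0.117.
D_1 = 7.6126
D_2 = 9.9572
D_3 = 13.0241
D_4 = 14.1793
D_5 = 15.4370
D_6 = 16.8063
TV_6 = 17.6466/(0.117−0.05) = 263.3816
P₀ = Σ Dₜ/(1+r)ᵗ + TV_6/(1+r)^6 = 186.3817

$186.38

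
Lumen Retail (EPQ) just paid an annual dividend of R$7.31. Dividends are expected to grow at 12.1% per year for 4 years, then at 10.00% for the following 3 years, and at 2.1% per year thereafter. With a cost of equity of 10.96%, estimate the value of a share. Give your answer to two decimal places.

Three-stage DDM. Project D₁…D_7; terminal Gordon value at t=7 with g = 0.021; discount at r = 0.1096.
D_1 = 8.1945
D_2 = 9.1860
D_3 = 10.2976
D_4 = 11.5436
D_5 = 12.6979
D_6 = 13.9677
D_7 = 15.3645
TV_7 = 15.6871/(0.1096−0.021) = 177.0557
P₀ = Σ Dₜ/(1+r)ᵗ + TV_7/(1+r)^7 = 137.9468

R$137.95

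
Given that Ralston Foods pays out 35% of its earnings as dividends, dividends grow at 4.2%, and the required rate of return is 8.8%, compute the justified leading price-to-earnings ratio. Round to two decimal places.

Justified leading P/E = b/(r−g) = 0.35/(0.088−0.042) = 7.6087

7.61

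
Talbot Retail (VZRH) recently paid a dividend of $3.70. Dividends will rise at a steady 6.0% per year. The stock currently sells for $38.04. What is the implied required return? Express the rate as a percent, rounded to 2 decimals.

Rearranging the constant-growth DDM: r = D₁/P₀ + g.
D₁ = 3.70 × (1 + 0.06) = 3.9220.
r = 3.9220 / 38.04 + 0.06 = 0.10310 + 0.06 = 0.16310

16.31%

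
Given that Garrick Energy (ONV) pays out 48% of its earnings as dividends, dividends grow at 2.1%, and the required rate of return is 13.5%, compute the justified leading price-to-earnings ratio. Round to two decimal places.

4.21

Justified leading P/E = b/(r−g) = 0.48/(0.135−0.021) = 4.2105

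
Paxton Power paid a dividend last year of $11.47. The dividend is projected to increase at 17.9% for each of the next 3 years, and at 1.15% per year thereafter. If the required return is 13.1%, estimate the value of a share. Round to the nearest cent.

$147.39

Two-stage DDM. Project D₁…D_3 at 0.179, terminal growth 0.0115, discount at r = 0.131.
D_1 = 13.5231
D_2 = 15.9438
D_3 = 18.7977
Terminal value at t=3: TV = D_4/(r−g) = 19.0139/(0.131−0.0115) = 159.1120
P₀ = 13.5231/(1+0.131)^1 + 15.9438/(1+0.131)^2 + 18.7977/(1+0.131)^3 + 159.1120/(1+0.131)^3 = 147.3946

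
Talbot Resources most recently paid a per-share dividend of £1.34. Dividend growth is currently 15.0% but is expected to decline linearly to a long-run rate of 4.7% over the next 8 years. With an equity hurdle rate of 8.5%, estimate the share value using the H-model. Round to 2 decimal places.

H-model: P₀ = D₀[(1+g_L) + H(g_S−g_L)]/(r−g_L), with H = 8/2 = 4.
P₀ = 1.34 × [(1+0.047) + 4×(0.15−0.047)] / (0.085−0.047)
   = 1.34 × 1.4590 / 0.038 = 51.4489

£51.45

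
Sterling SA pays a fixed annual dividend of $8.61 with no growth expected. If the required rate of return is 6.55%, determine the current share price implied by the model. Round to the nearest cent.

Zero-growth DDM (perpetuity): P₀ = D/r = 8.61 / 0.0655 = 131.4504

$131.45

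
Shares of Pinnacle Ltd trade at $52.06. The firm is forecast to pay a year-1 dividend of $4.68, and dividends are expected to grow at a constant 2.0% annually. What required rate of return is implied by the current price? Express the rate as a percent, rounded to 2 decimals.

Rearranging the constant-growth DDM: r = D₁/P₀ + g.
r = 4.6800 / 52.06 + 0.02 = 0.08990 + 0.02 = 0.10990

10.99%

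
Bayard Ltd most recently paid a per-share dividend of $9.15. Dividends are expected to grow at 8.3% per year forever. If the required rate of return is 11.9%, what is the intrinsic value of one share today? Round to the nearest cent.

$275.26

Gordon growth model: P₀ = D₁/(r − g). D₁ = 9.15 × (1 + 0.083) = 9.9094.
P₀ = 9.9094 / (0.119 − 0.083) = 9.9094 / 0.036 = 275.2625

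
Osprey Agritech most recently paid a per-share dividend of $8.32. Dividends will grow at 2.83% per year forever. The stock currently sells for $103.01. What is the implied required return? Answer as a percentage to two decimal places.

11.14%

Rearranging the constant-growth DDM: r = D₁/P₀ + g.
D₁ = 8.32 × (1 + 0.0283) = 8.5555.
r = 8.5555 / 103.01 + 0.0283 = 0.08305 + 0.0283 = 0.11135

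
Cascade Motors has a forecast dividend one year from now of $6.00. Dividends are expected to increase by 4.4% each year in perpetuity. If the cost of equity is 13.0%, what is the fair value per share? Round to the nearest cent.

$69.77

Gordon growth model: P₀ = D₁/(r − g), with D₁ = 6.00 given directly.
P₀ = 6.0000 / (0.13 − 0.044) = 6.0000 / 0.086 = 69.7674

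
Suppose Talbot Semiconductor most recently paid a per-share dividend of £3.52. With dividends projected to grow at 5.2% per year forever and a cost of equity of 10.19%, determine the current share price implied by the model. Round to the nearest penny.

£74.21

Gordon growth model: P₀ = D₁/(r − g). D₁ = 3.52 × (1 + 0.052) = 3.7030.
P₀ = 3.7030 / (0.1019 − 0.052) = 3.7030 / 0.0499 = 74.2092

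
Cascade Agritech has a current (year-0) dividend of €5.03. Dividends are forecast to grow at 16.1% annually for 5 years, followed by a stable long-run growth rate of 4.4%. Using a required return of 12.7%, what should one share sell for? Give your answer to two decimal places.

€100.93

Two-stage DDM. Project D₁…D_5 at 0.161, terminal growth 0.044, discount at r = 0.127.
D_1 = 5.8398
D_2 = 6.7800
D_3 = 7.8716
D_4 = 9.1390
D_5 = 10.6103
Terminal value at t=5: TV = D_6/(r−g) = 11.0772/(0.127−0.044) = 133.4601
P₀ = 5.8398/(1+0.127)^1 + 6.7800/(1+0.127)^2 + 7.8716/(1+0.127)^3 + 9.1390/(1+0.127)^4 + 10.6103/(1+0.127)^5 + 133.4601/(1+0.127)^5 = 100.9259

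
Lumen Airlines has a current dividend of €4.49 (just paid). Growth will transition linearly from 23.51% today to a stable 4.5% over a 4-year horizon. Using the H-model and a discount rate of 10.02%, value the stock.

€115.93

H-model: P₀ = D₀[(1+g_L) + H(g_S−g_L)]/(r−g_L), with H = 4/2 = 2.
P₀ = 4.49 × [(1+0.045) + 2×(0.2351−0.045)] / (0.1002−0.045)
   = 4.49 × 1.4252 / 0.0552 = 115.9266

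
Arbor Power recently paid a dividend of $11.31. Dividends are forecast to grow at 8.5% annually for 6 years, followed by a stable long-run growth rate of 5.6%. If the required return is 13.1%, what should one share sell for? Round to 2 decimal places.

Two-stage DDM. Project D₁…D_6 at 0.085, terminal growth 0.056, discount at r = 0.131.
D_1 = 12.2713
D_2 = 13.3144
D_3 = 14.4461
D_4 = 15.6741
D_5 = 17.0064
D_6 = 18.4519
Terminal value at t=6: TV = D_7/(r−g) = 19.4852/(0.131−0.056) = 259.8027
P₀ = 12.2713/(1+0.131)^1 + 13.3144/(1+0.131)^2 + 14.4461/(1+0.131)^3 + 15.6741/(1+0.131)^4 + 17.0064/(1+0.131)^5 + 18.4519/(1+0.131)^6 + 259.8027/(1+0.131)^6 = 182.9563

$182.96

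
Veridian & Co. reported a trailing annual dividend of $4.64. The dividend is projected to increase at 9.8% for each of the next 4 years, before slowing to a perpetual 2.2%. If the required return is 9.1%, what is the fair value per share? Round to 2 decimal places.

Two-stage DDM. Project D₁…D_4 at 0.098, terminal growth 0.022, discount at r = 0.091.
D_1 = 5.0947
D_2 = 5.5940
D_3 = 6.1422
D_4 = 6.7442
Terminal value at t=4: TV = D_5/(r−g) = 6.8925/(0.091−0.022) = 99.8916
P₀ = 5.0947/(1+0.091)^1 + 5.5940/(1+0.091)^2 + 6.1422/(1+0.091)^3 + 6.7442/(1+0.091)^4 + 99.8916/(1+0.091)^4 = 89.3663

$89.37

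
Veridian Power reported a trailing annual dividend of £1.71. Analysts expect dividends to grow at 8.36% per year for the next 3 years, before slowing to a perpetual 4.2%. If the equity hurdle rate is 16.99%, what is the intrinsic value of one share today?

Two-stage DDM. Project D₁…D_3 at 0.0836, terminal growth 0.042, discount at r = 0.1699.
D_1 = 1.8530
D_2 = 2.0079
D_3 = 2.1757
Terminal value at t=3: TV = D_4/(r−g) = 2.2671/(0.1699−0.042) = 17.7256
P₀ = 1.8530/(1+0.1699)^1 + 2.0079/(1+0.1699)^2 + 2.1757/(1+0.1699)^3 + 17.7256/(1+0.1699)^3 = 15.4798

£15.48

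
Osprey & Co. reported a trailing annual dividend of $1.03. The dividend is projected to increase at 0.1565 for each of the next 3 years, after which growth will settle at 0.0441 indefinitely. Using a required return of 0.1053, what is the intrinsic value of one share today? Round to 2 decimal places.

Two-stage DDM. Project D₁…D_3 at 0.1565, terminal growth 0.0441, discount at r = 0.1053.
D_1 = 1.1912
D_2 = 1.3776
D_3 = 1.5932
Terminal value at t=3: TV = D_4/(r−g) = 1.6635/(0.1053−0.0441) = 27.1810
P₀ = 1.1912/(1+0.1053)^1 + 1.3776/(1+0.1053)^2 + 1.5932/(1+0.1053)^3 + 27.1810/(1+0.1053)^3 = 23.5143

$23.51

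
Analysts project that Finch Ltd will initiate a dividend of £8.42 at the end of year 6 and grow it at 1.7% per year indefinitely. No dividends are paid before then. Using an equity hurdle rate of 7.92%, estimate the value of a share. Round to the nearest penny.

Deferred-dividend DDM. At t=5 the remaining stream is a growing perpetuity with first payment D_6 = 8.42.
V_5 = D_6/(r−g) = 8.42/(0.0792−0.017) = 135.3698
P₀ = V_5/(1+r)^5 = 135.3698/(1+0.0792)^5 = 92.4724

£92.47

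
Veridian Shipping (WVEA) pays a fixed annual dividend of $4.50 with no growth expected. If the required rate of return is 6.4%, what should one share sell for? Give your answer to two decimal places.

Zero-growth DDM (perpetuity): P₀ = D/r = 4.50 / 0.064 = 70.3125

$70.31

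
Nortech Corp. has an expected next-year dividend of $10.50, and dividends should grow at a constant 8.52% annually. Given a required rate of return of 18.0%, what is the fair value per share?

$110.76

Gordon growth model: P₀ = D₁/(r − g), with D₁ = 10.50 given directly.
P₀ = 10.5000 / (0.18 − 0.0852) = 10.5000 / 0.0948 = 110.7595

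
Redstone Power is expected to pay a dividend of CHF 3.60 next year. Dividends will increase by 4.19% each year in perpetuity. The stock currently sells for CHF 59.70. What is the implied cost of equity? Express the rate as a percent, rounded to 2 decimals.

10.22%

Rearranging the constant-growth DDM: r = D₁/P₀ + g.
r = 3.6000 / 59.70 + 0.0419 = 0.06030 + 0.0419 = 0.10220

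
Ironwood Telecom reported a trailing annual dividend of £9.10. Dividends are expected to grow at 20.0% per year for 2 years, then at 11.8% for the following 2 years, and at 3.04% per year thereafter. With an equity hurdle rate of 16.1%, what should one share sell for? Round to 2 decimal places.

Three-stage DDM. Project D₁…D_4; terminal Gordon value at t=4 with g = 0.0304; discount at r = 0.161.
D_1 = 10.9200
D_2 = 13.1040
D_3 = 14.6503
D_4 = 16.3790
TV_4 = 16.8769/(0.161−0.0304) = 129.2261
P₀ = Σ Dₜ/(1+r)ᵗ + TV_4/(1+r)^4 = 108.6286

£108.63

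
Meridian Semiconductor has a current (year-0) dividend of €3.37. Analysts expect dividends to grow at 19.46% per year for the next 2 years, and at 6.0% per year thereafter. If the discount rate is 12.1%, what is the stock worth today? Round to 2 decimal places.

Two-stage DDM. Project D₁…D_2 at 0.1946, terminal growth 0.06, discount at r = 0.121.
D_1 = 4.0258
D_2 = 4.8092
Terminal value at t=2: TV = D_3/(r−g) = 5.0978/(0.121−0.06) = 83.5701
P₀ = 4.0258/(1+0.121)^1 + 4.8092/(1+0.121)^2 + 83.5701/(1+0.121)^2 = 73.9211

€73.92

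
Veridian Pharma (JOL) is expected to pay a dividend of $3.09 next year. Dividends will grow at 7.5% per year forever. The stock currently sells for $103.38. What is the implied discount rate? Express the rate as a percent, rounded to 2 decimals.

10.49%

Rearranging the constant-growth DDM: r = D₁/P₀ + g.
r = 3.0900 / 103.38 + 0.075 = 0.02989 + 0.075 = 0.10489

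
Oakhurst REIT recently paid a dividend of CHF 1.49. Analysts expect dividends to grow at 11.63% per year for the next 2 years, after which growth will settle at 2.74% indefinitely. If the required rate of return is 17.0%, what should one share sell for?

CHF 12.55

Two-stage DDM. Project D₁…D_2 at 0.1163, terminal growth 0.0274, discount at r = 0.17.
D_1 = 1.6633
D_2 = 1.8567
Terminal value at t=2: TV = D_3/(r−g) = 1.9076/(0.17−0.0274) = 13.3773
P₀ = 1.6633/(1+0.17)^1 + 1.8567/(1+0.17)^2 + 13.3773/(1+0.17)^2 = 12.5503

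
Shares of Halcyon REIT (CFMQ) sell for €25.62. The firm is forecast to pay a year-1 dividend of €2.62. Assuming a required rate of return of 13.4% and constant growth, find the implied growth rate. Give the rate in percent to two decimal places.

3.17%

From P₀ = D₁/(r − g), the implied growth is g = r − D₁/P₀.
g = 0.134 − 2.62/25.62 = 0.134 − 0.10226 = 0.03174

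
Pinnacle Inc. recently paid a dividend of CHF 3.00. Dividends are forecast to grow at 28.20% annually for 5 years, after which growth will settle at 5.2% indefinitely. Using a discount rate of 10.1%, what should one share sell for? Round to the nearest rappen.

CHF 162.09

Two-stage DDM. Project D₁…D_5 at 0.282, terminal growth 0.052, discount at r = 0.101.
D_1 = 3.8460
D_2 = 4.9306
D_3 = 6.3210
D_4 = 8.1035
D_5 = 10.3887
Terminal value at t=5: TV = D_6/(r−g) = 10.9289/(0.101−0.052) = 223.0391
P₀ = 3.8460/(1+0.101)^1 + 4.9306/(1+0.101)^2 + 6.3210/(1+0.101)^3 + 8.1035/(1+0.101)^4 + 10.3887/(1+0.101)^5 + 223.0391/(1+0.101)^5 = 162.0948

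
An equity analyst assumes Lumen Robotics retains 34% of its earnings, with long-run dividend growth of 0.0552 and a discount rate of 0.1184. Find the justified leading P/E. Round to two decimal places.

Payout ratio b = 1 − 0.34 = 0.66.
Justified leading P/E = b/(r−g) = 0.66/(0.1184−0.0552) = 10.4430

10.44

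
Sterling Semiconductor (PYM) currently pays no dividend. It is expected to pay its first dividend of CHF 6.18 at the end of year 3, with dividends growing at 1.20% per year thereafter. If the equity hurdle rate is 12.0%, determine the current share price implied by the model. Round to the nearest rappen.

CHF 45.62

Deferred-dividend DDM. At t=2 the remaining stream is a growing perpetuity with first payment D_3 = 6.18.
V_2 = D_3/(r−g) = 6.18/(0.12−0.012) = 57.2222
P₀ = V_2/(1+r)^2 = 57.2222/(1+0.12)^2 = 45.6172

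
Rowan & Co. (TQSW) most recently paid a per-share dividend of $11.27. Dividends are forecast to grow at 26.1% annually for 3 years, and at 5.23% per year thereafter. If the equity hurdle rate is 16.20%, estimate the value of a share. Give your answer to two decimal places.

Two-stage DDM. Project D₁…D_3 at 0.261, terminal growth 0.0523, discount at r = 0.162.
D_1 = 14.2115
D_2 = 17.9207
D_3 = 22.5980
Terminal value at t=3: TV = D_4/(r−g) = 23.7798/(0.162−0.0523) = 216.7715
P₀ = 14.2115/(1+0.162)^1 + 17.9207/(1+0.162)^2 + 22.5980/(1+0.162)^3 + 216.7715/(1+0.162)^3 = 178.0657

$178.07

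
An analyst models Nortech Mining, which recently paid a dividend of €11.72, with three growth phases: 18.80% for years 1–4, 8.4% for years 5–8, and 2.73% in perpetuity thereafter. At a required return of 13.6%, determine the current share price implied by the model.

€212.28

Three-stage DDM. Project D₁…D_8; terminal Gordon value at t=8 with g = 0.0273; discount at r = 0.136.
D_1 = 13.9234
D_2 = 16.5410
D_3 = 19.6507
D_4 = 23.3450
D_5 = 25.3060
D_6 = 27.4317
D_7 = 29.7359
D_8 = 32.2337
TV_8 = 33.1137/(0.136−0.0273) = 304.6339
P₀ = Σ Dₜ/(1+r)ᵗ + TV_8/(1+r)^8 = 212.2755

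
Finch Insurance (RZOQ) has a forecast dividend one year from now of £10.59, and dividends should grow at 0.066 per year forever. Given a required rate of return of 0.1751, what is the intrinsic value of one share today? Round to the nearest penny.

Gordon growth model: P₀ = D₁/(r − g), with D₁ = 10.59 given directly.
P₀ = 10.5900 / (0.1751 − 0.066) = 10.5900 / 0.1091 = 97.0669

£97.07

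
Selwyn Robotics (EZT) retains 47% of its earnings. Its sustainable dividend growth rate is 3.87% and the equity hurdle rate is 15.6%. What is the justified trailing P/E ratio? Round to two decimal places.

Payout ratio b = 1 − 0.47 = 0.53.
Justified trailing P/E = b(1+g)/(r−g) = 0.53×(1+0.0387)/(0.156−0.0387) = 4.6932

4.69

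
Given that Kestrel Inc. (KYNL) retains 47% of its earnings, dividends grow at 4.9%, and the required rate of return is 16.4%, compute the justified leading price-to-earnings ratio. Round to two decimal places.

Payout ratio b = 1 − 0.47 = 0.53.
Justified leading P/E = b/(r−g) = 0.53/(0.164−0.049) = 4.6087

4.61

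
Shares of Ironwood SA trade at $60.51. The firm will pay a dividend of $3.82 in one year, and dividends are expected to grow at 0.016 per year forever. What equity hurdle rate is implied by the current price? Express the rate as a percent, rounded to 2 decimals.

Rearranging the constant-growth DDM: r = D₁/P₀ + g.
r = 3.8200 / 60.51 + 0.016 = 0.06313 + 0.016 = 0.07913

7.91%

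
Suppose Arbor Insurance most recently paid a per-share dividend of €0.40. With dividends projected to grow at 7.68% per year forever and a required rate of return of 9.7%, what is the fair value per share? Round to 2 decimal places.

€21.32

Gordon growth model: P₀ = D₁/(r − g). D₁ = 0.40 × (1 + 0.0768) = 0.4307.
P₀ = 0.4307 / (0.097 − 0.0768) = 0.4307 / 0.0202 = 21.3228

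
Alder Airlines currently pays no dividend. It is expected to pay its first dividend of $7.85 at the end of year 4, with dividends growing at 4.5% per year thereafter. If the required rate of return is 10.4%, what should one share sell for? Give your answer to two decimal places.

$98.88

Deferred-dividend DDM. At t=3 the remaining stream is a growing perpetuity with first payment D_4 = 7.85.
V_3 = D_4/(r−g) = 7.85/(0.104−0.045) = 133.0508
P₀ = V_3/(1+r)^3 = 133.0508/(1+0.104)^3 = 98.8804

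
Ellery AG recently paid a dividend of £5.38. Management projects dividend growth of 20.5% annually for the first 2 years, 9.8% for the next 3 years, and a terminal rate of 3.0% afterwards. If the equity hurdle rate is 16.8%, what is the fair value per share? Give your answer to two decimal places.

£61.98

Three-stage DDM. Project D₁…D_5; terminal Gordon value at t=5 with g = 0.03; discount at r = 0.168.
D_1 = 6.4829
D_2 = 7.8119
D_3 = 8.5775
D_4 = 9.4181
D_5 = 10.3410
TV_5 = 10.6513/(0.168−0.03) = 77.1830
P₀ = Σ Dₜ/(1+r)ᵗ + TV_5/(1+r)^5 = 61.9838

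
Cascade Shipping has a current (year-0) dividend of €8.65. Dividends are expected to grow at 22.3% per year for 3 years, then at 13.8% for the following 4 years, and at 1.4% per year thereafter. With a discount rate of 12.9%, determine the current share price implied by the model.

Three-stage DDM. Project D₁…D_7; terminal Gordon value at t=7 with g = 0.014; discount at r = 0.129.
D_1 = 10.5790
D_2 = 12.9381
D_3 = 15.8232
D_4 = 18.0068
D_5 = 20.4918
D_6 = 23.3197
D_7 = 26.5378
TV_7 = 26.9093/(0.129−0.014) = 233.9940
P₀ = Σ Dₜ/(1+r)ᵗ + TV_7/(1+r)^7 = 175.4614

€175.46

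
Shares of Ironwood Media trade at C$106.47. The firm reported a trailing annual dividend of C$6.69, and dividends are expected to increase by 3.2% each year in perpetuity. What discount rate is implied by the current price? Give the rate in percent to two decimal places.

Rearranging the constant-growth DDM: r = D₁/P₀ + g.
D₁ = 6.69 × (1 + 0.032) = 6.9041.
r = 6.9041 / 106.47 + 0.032 = 0.06485 + 0.032 = 0.09685

9.68%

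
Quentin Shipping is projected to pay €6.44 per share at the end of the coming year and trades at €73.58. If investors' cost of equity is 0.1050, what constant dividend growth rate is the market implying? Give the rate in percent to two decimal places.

From P₀ = D₁/(r − g), the implied growth is g = r − D₁/P₀.
g = 0.105 − 6.44/73.58 = 0.105 − 0.08752 = 0.01748

1.75%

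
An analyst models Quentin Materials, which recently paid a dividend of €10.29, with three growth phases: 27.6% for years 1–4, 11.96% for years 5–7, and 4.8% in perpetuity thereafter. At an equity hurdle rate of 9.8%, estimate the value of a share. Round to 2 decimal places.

€536.36

Three-stage DDM. Project D₁…D_7; terminal Gordon value at t=7 with g = 0.048; discount at r = 0.098.
D_1 = 13.1300
D_2 = 16.7539
D_3 = 21.3780
D_4 = 27.2783
D_5 = 30.5408
D_6 = 34.1935
D_7 = 38.2831
TV_7 = 40.1207/(0.098−0.048) = 802.4131
P₀ = Σ Dₜ/(1+r)ᵗ + TV_7/(1+r)^7 = 536.3630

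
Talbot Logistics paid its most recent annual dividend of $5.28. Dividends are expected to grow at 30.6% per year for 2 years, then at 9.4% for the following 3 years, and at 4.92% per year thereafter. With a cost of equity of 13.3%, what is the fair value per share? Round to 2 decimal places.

Three-stage DDM. Project D₁…D_5; terminal Gordon value at t=5 with g = 0.0492; discount at r = 0.133.
D_1 = 6.8957
D_2 = 9.0058
D_3 = 9.8523
D_4 = 10.7784
D_5 = 11.7916
TV_5 = 12.3717/(0.133−0.0492) = 147.6340
P₀ = Σ Dₜ/(1+r)ᵗ + TV_5/(1+r)^5 = 111.8070

$111.81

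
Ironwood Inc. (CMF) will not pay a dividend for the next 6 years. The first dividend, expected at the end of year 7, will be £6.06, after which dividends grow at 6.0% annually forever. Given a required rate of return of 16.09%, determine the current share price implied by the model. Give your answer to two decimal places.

£24.54

Deferred-dividend DDM. At t=6 the remaining stream is a growing perpetuity with first payment D_7 = 6.06.
V_6 = D_7/(r−g) = 6.06/(0.1609−0.06) = 60.0595
P₀ = V_6/(1+r)^6 = 60.0595/(1+0.1609)^6 = 24.5365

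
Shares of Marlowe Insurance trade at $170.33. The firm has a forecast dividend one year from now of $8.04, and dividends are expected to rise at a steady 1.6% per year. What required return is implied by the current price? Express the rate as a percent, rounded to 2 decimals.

Rearranging the constant-growth DDM: r = D₁/P₀ + g.
r = 8.0400 / 170.33 + 0.016 = 0.04720 + 0.016 = 0.06320

6.32%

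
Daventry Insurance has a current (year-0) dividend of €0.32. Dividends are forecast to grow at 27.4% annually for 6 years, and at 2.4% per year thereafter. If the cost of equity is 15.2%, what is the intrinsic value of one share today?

Two-stage DDM. Project D₁…D_6 at 0.274, terminal growth 0.024, discount at r = 0.152.
D_1 = 0.4077
D_2 = 0.5194
D_3 = 0.6617
D_4 = 0.8430
D_5 = 1.0740
D_6 = 1.3683
Terminal value at t=6: TV = D_7/(r−g) = 1.4011/(0.152−0.024) = 10.9460
P₀ = 0.4077/(1+0.152)^1 + 0.5194/(1+0.152)^2 + 0.6617/(1+0.152)^3 + 0.8430/(1+0.152)^4 + 1.0740/(1+0.152)^5 + 1.3683/(1+0.152)^6 + 10.9460/(1+0.152)^6 = 7.4546

€7.45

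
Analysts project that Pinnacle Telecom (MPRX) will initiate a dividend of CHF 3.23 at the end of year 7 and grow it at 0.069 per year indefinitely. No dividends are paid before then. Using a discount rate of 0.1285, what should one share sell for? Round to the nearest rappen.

Deferred-dividend DDM. At t=6 the remaining stream is a growing perpetuity with first payment D_7 = 3.23.
V_6 = D_7/(r−g) = 3.23/(0.1285−0.069) = 54.2857
P₀ = V_6/(1+r)^6 = 54.2857/(1+0.1285)^6 = 26.2831

CHF 26.28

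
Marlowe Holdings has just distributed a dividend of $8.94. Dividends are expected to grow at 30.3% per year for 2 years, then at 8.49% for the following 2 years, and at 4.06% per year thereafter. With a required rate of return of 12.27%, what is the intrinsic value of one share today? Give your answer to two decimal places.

Three-stage DDM. Project D₁…D_4; terminal Gordon value at t=4 with g = 0.0406; discount at r = 0.1227.
D_1 = 11.6488
D_2 = 15.1784
D_3 = 16.4671
D_4 = 17.8651
TV_4 = 18.5904/(0.1227−0.0406) = 226.4365
P₀ = Σ Dₜ/(1+r)ᵗ + TV_4/(1+r)^4 = 187.8242

$187.82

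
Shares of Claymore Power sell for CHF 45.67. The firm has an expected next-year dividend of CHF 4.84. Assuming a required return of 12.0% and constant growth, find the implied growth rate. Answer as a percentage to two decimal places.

From P₀ = D₁/(r − g), the implied growth is g = r − D₁/P₀.
g = 0.12 − 4.84/45.67 = 0.12 − 0.10598 = 0.01402

1.40%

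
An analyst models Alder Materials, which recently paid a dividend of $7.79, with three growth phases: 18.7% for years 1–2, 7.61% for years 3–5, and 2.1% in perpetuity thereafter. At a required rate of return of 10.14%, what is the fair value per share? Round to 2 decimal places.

$150.52

Three-stage DDM. Project D₁…D_5; terminal Gordon value at t=5 with g = 0.021; discount at r = 0.1014.
D_1 = 9.2467
D_2 = 10.9759
D_3 = 11.8111
D_4 = 12.7100
D_5 = 13.6772
TV_5 = 13.9644/(0.1014−0.021) = 173.6867
P₀ = Σ Dₜ/(1+r)ᵗ + TV_5/(1+r)^5 = 150.5212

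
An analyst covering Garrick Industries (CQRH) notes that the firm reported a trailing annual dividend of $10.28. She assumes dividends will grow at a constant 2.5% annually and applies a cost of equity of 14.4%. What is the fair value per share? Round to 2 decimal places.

$88.55

Gordon growth model: P₀ = D₁/(r − g). D₁ = 10.28 × (1 + 0.025) = 10.5370.
P₀ = 10.5370 / (0.144 − 0.025) = 10.5370 / 0.119 = 88.5462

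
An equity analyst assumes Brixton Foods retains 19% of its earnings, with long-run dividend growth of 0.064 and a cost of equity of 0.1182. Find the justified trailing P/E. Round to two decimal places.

Payout ratio b = 1 − 0.19 = 0.81.
Justified trailing P/E = b(1+g)/(r−g) = 0.81×(1+0.064)/(0.1182−0.064) = 15.9011

15.90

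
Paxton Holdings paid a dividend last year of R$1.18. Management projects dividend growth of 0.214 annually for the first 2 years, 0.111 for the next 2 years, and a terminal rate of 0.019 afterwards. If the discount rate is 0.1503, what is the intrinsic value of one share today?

Three-stage DDM. Project D₁…D_4; terminal Gordon value at t=4 with g = 0.019; discount at r = 0.1503.
D_1 = 1.4325
D_2 = 1.7391
D_3 = 1.9321
D_4 = 2.1466
TV_4 = 2.1874/(0.1503−0.019) = 16.6593
P₀ = Σ Dₜ/(1+r)ᵗ + TV_4/(1+r)^4 = 14.5702

R$14.57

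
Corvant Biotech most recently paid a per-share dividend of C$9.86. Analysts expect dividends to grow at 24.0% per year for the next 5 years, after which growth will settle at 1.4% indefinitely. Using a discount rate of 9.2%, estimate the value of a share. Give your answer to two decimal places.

C$315.36

Two-stage DDM. Project D₁…D_5 at 0.24, terminal growth 0.014, discount at r = 0.092.
D_1 = 12.2264
D_2 = 15.1607
D_3 = 18.7993
D_4 = 23.3111
D_5 = 28.9058
Terminal value at t=5: TV = D_6/(r−g) = 29.3105/(0.092−0.014) = 375.7757
P₀ = 12.2264/(1+0.092)^1 + 15.1607/(1+0.092)^2 + 18.7993/(1+0.092)^3 + 23.3111/(1+0.092)^4 + 28.9058/(1+0.092)^5 + 375.7757/(1+0.092)^5 = 315.3560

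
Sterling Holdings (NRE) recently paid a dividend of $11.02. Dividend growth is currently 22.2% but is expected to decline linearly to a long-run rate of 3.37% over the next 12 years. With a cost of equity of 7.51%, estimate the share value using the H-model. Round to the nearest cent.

H-model: P₀ = D₀[(1+g_L) + H(g_S−g_L)]/(r−g_L), with H = 12/2 = 6.
P₀ = 11.02 × [(1+0.0337) + 6×(0.222−0.0337)] / (0.0751−0.0337)
   = 11.02 × 2.1635 / 0.0414 = 575.8882

$575.89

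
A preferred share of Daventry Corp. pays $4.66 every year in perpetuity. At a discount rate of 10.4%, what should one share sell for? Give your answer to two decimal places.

Zero-growth DDM (perpetuity): P₀ = D/r = 4.66 / 0.104 = 44.8077

$44.81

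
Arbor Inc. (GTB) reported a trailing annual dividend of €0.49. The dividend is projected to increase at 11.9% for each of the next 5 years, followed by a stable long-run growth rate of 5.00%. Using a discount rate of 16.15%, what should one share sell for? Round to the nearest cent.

€6.02

Two-stage DDM. Project D₁…D_5 at 0.119, terminal growth 0.05, discount at r = 0.1615.
D_1 = 0.5483
D_2 = 0.6136
D_3 = 0.6866
D_4 = 0.7683
D_5 = 0.8597
Terminal value at t=5: TV = D_6/(r−g) = 0.9027/(0.1615−0.05) = 8.0958
P₀ = 0.5483/(1+0.1615)^1 + 0.6136/(1+0.1615)^2 + 0.6866/(1+0.1615)^3 + 0.7683/(1+0.1615)^4 + 0.8597/(1+0.1615)^5 + 8.0958/(1+0.1615)^5 = 6.0235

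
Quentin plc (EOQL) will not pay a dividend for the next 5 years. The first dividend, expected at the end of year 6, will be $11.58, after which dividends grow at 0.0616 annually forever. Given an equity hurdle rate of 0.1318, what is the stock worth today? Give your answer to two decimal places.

Deferred-dividend DDM. At t=5 the remaining stream is a growing perpetuity with first payment D_6 = 11.58.
V_5 = D_6/(r−g) = 11.58/(0.1318−0.0616) = 164.9573
P₀ = V_5/(1+r)^5 = 164.9573/(1+0.1318)^5 = 88.8225

$88.82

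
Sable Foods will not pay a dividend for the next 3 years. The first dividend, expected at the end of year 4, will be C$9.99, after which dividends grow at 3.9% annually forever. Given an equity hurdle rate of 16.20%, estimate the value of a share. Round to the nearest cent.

Deferred-dividend DDM. At t=3 the remaining stream is a growing perpetuity with first payment D_4 = 9.99.
V_3 = D_4/(r−g) = 9.99/(0.162−0.039) = 81.2195
P₀ = V_3/(1+r)^3 = 81.2195/(1+0.162)^3 = 51.7657

C$51.77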